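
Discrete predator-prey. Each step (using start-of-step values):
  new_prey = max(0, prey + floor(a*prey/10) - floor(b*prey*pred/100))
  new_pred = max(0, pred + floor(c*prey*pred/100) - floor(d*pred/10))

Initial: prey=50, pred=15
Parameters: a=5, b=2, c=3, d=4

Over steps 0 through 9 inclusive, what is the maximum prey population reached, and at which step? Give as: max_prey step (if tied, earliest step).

Answer: 60 1

Derivation:
Step 1: prey: 50+25-15=60; pred: 15+22-6=31
Step 2: prey: 60+30-37=53; pred: 31+55-12=74
Step 3: prey: 53+26-78=1; pred: 74+117-29=162
Step 4: prey: 1+0-3=0; pred: 162+4-64=102
Step 5: prey: 0+0-0=0; pred: 102+0-40=62
Step 6: prey: 0+0-0=0; pred: 62+0-24=38
Step 7: prey: 0+0-0=0; pred: 38+0-15=23
Step 8: prey: 0+0-0=0; pred: 23+0-9=14
Step 9: prey: 0+0-0=0; pred: 14+0-5=9
Max prey = 60 at step 1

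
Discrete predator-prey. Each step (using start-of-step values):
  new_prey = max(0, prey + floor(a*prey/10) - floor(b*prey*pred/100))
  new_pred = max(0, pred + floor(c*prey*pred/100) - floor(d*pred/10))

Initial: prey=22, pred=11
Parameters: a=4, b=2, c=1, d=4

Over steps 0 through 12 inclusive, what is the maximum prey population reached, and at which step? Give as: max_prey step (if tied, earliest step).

Step 1: prey: 22+8-4=26; pred: 11+2-4=9
Step 2: prey: 26+10-4=32; pred: 9+2-3=8
Step 3: prey: 32+12-5=39; pred: 8+2-3=7
Step 4: prey: 39+15-5=49; pred: 7+2-2=7
Step 5: prey: 49+19-6=62; pred: 7+3-2=8
Step 6: prey: 62+24-9=77; pred: 8+4-3=9
Step 7: prey: 77+30-13=94; pred: 9+6-3=12
Step 8: prey: 94+37-22=109; pred: 12+11-4=19
Step 9: prey: 109+43-41=111; pred: 19+20-7=32
Step 10: prey: 111+44-71=84; pred: 32+35-12=55
Step 11: prey: 84+33-92=25; pred: 55+46-22=79
Step 12: prey: 25+10-39=0; pred: 79+19-31=67
Max prey = 111 at step 9

Answer: 111 9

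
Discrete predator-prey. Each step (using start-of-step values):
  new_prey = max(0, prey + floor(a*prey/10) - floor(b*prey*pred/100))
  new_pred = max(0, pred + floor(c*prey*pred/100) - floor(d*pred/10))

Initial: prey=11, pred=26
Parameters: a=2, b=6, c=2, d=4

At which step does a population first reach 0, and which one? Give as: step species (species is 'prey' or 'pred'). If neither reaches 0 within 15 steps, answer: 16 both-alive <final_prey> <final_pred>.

Step 1: prey: 11+2-17=0; pred: 26+5-10=21
First extinction: prey at step 1

Answer: 1 prey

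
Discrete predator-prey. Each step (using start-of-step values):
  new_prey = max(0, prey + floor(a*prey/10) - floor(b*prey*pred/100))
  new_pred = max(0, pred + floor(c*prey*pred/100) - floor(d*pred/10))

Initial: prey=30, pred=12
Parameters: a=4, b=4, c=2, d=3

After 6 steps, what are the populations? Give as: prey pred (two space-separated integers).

Answer: 3 13

Derivation:
Step 1: prey: 30+12-14=28; pred: 12+7-3=16
Step 2: prey: 28+11-17=22; pred: 16+8-4=20
Step 3: prey: 22+8-17=13; pred: 20+8-6=22
Step 4: prey: 13+5-11=7; pred: 22+5-6=21
Step 5: prey: 7+2-5=4; pred: 21+2-6=17
Step 6: prey: 4+1-2=3; pred: 17+1-5=13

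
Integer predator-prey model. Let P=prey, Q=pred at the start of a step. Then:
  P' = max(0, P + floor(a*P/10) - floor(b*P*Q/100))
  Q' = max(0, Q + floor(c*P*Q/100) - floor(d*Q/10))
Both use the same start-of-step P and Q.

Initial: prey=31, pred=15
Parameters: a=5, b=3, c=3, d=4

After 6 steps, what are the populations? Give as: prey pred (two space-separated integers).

Answer: 0 18

Derivation:
Step 1: prey: 31+15-13=33; pred: 15+13-6=22
Step 2: prey: 33+16-21=28; pred: 22+21-8=35
Step 3: prey: 28+14-29=13; pred: 35+29-14=50
Step 4: prey: 13+6-19=0; pred: 50+19-20=49
Step 5: prey: 0+0-0=0; pred: 49+0-19=30
Step 6: prey: 0+0-0=0; pred: 30+0-12=18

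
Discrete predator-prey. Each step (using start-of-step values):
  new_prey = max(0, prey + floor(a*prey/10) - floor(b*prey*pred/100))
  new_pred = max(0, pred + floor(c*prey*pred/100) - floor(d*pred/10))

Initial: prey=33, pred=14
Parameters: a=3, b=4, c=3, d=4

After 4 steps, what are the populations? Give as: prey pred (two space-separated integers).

Answer: 0 17

Derivation:
Step 1: prey: 33+9-18=24; pred: 14+13-5=22
Step 2: prey: 24+7-21=10; pred: 22+15-8=29
Step 3: prey: 10+3-11=2; pred: 29+8-11=26
Step 4: prey: 2+0-2=0; pred: 26+1-10=17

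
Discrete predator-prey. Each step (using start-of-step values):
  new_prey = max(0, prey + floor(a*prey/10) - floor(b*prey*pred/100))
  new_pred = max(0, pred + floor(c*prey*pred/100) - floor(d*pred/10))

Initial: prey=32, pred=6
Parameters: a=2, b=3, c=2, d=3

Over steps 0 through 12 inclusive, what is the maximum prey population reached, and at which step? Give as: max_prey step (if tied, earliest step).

Step 1: prey: 32+6-5=33; pred: 6+3-1=8
Step 2: prey: 33+6-7=32; pred: 8+5-2=11
Step 3: prey: 32+6-10=28; pred: 11+7-3=15
Step 4: prey: 28+5-12=21; pred: 15+8-4=19
Step 5: prey: 21+4-11=14; pred: 19+7-5=21
Step 6: prey: 14+2-8=8; pred: 21+5-6=20
Step 7: prey: 8+1-4=5; pred: 20+3-6=17
Step 8: prey: 5+1-2=4; pred: 17+1-5=13
Step 9: prey: 4+0-1=3; pred: 13+1-3=11
Step 10: prey: 3+0-0=3; pred: 11+0-3=8
Step 11: prey: 3+0-0=3; pred: 8+0-2=6
Step 12: prey: 3+0-0=3; pred: 6+0-1=5
Max prey = 33 at step 1

Answer: 33 1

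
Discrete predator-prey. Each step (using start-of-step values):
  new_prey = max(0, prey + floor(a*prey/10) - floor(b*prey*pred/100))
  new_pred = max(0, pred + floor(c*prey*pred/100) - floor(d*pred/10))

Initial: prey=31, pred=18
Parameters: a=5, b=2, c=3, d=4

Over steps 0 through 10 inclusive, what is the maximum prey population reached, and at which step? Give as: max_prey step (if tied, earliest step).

Step 1: prey: 31+15-11=35; pred: 18+16-7=27
Step 2: prey: 35+17-18=34; pred: 27+28-10=45
Step 3: prey: 34+17-30=21; pred: 45+45-18=72
Step 4: prey: 21+10-30=1; pred: 72+45-28=89
Step 5: prey: 1+0-1=0; pred: 89+2-35=56
Step 6: prey: 0+0-0=0; pred: 56+0-22=34
Step 7: prey: 0+0-0=0; pred: 34+0-13=21
Step 8: prey: 0+0-0=0; pred: 21+0-8=13
Step 9: prey: 0+0-0=0; pred: 13+0-5=8
Step 10: prey: 0+0-0=0; pred: 8+0-3=5
Max prey = 35 at step 1

Answer: 35 1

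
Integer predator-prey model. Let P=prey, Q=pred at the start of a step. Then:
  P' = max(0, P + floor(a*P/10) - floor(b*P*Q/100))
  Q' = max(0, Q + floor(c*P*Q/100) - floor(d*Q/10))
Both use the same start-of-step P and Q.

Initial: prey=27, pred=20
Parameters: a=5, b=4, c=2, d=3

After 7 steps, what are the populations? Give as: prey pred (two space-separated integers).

Step 1: prey: 27+13-21=19; pred: 20+10-6=24
Step 2: prey: 19+9-18=10; pred: 24+9-7=26
Step 3: prey: 10+5-10=5; pred: 26+5-7=24
Step 4: prey: 5+2-4=3; pred: 24+2-7=19
Step 5: prey: 3+1-2=2; pred: 19+1-5=15
Step 6: prey: 2+1-1=2; pred: 15+0-4=11
Step 7: prey: 2+1-0=3; pred: 11+0-3=8

Answer: 3 8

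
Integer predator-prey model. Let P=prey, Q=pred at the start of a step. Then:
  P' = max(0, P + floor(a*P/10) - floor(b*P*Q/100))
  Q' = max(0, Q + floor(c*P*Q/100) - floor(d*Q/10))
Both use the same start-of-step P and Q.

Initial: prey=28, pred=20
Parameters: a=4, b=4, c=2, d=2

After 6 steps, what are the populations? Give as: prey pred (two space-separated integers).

Answer: 0 16

Derivation:
Step 1: prey: 28+11-22=17; pred: 20+11-4=27
Step 2: prey: 17+6-18=5; pred: 27+9-5=31
Step 3: prey: 5+2-6=1; pred: 31+3-6=28
Step 4: prey: 1+0-1=0; pred: 28+0-5=23
Step 5: prey: 0+0-0=0; pred: 23+0-4=19
Step 6: prey: 0+0-0=0; pred: 19+0-3=16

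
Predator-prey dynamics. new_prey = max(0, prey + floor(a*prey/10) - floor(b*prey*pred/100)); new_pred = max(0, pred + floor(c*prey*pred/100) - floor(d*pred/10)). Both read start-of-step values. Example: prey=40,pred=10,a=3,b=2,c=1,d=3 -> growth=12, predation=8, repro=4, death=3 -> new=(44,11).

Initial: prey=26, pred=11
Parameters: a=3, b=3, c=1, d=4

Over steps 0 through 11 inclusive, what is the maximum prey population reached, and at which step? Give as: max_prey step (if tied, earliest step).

Step 1: prey: 26+7-8=25; pred: 11+2-4=9
Step 2: prey: 25+7-6=26; pred: 9+2-3=8
Step 3: prey: 26+7-6=27; pred: 8+2-3=7
Step 4: prey: 27+8-5=30; pred: 7+1-2=6
Step 5: prey: 30+9-5=34; pred: 6+1-2=5
Step 6: prey: 34+10-5=39; pred: 5+1-2=4
Step 7: prey: 39+11-4=46; pred: 4+1-1=4
Step 8: prey: 46+13-5=54; pred: 4+1-1=4
Step 9: prey: 54+16-6=64; pred: 4+2-1=5
Step 10: prey: 64+19-9=74; pred: 5+3-2=6
Step 11: prey: 74+22-13=83; pred: 6+4-2=8
Max prey = 83 at step 11

Answer: 83 11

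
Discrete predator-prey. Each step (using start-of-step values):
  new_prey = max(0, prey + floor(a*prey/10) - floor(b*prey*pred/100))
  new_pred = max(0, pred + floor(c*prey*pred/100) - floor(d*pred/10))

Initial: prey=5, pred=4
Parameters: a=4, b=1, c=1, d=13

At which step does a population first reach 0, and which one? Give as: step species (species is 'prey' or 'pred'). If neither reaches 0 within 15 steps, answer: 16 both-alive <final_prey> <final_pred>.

Step 1: prey: 5+2-0=7; pred: 4+0-5=0
First extinction: pred at step 1

Answer: 1 pred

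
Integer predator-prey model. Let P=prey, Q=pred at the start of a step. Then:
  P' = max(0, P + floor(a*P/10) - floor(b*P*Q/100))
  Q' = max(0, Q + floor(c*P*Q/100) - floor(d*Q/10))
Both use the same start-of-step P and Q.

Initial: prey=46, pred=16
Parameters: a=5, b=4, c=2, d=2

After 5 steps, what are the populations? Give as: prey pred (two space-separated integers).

Step 1: prey: 46+23-29=40; pred: 16+14-3=27
Step 2: prey: 40+20-43=17; pred: 27+21-5=43
Step 3: prey: 17+8-29=0; pred: 43+14-8=49
Step 4: prey: 0+0-0=0; pred: 49+0-9=40
Step 5: prey: 0+0-0=0; pred: 40+0-8=32

Answer: 0 32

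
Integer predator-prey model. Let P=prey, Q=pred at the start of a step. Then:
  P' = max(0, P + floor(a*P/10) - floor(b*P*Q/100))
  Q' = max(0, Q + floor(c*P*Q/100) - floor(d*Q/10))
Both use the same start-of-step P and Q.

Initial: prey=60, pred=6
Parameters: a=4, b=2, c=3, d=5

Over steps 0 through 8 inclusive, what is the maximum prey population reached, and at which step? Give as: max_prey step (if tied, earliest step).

Answer: 87 2

Derivation:
Step 1: prey: 60+24-7=77; pred: 6+10-3=13
Step 2: prey: 77+30-20=87; pred: 13+30-6=37
Step 3: prey: 87+34-64=57; pred: 37+96-18=115
Step 4: prey: 57+22-131=0; pred: 115+196-57=254
Step 5: prey: 0+0-0=0; pred: 254+0-127=127
Step 6: prey: 0+0-0=0; pred: 127+0-63=64
Step 7: prey: 0+0-0=0; pred: 64+0-32=32
Step 8: prey: 0+0-0=0; pred: 32+0-16=16
Max prey = 87 at step 2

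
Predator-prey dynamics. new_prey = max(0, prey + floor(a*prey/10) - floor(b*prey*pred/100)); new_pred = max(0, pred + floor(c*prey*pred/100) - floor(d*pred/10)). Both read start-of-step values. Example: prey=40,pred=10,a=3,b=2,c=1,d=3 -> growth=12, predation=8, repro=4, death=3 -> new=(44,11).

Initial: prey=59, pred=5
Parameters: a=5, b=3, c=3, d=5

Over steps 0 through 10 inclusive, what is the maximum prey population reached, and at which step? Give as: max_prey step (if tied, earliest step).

Answer: 94 2

Derivation:
Step 1: prey: 59+29-8=80; pred: 5+8-2=11
Step 2: prey: 80+40-26=94; pred: 11+26-5=32
Step 3: prey: 94+47-90=51; pred: 32+90-16=106
Step 4: prey: 51+25-162=0; pred: 106+162-53=215
Step 5: prey: 0+0-0=0; pred: 215+0-107=108
Step 6: prey: 0+0-0=0; pred: 108+0-54=54
Step 7: prey: 0+0-0=0; pred: 54+0-27=27
Step 8: prey: 0+0-0=0; pred: 27+0-13=14
Step 9: prey: 0+0-0=0; pred: 14+0-7=7
Step 10: prey: 0+0-0=0; pred: 7+0-3=4
Max prey = 94 at step 2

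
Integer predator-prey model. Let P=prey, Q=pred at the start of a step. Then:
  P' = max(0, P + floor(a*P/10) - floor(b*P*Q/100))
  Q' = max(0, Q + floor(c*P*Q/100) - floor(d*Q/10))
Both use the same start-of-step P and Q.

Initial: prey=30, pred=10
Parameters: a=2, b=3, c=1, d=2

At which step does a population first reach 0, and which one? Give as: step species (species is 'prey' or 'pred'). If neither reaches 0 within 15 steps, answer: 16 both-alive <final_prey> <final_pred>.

Step 1: prey: 30+6-9=27; pred: 10+3-2=11
Step 2: prey: 27+5-8=24; pred: 11+2-2=11
Step 3: prey: 24+4-7=21; pred: 11+2-2=11
Step 4: prey: 21+4-6=19; pred: 11+2-2=11
Step 5: prey: 19+3-6=16; pred: 11+2-2=11
Step 6: prey: 16+3-5=14; pred: 11+1-2=10
Step 7: prey: 14+2-4=12; pred: 10+1-2=9
Step 8: prey: 12+2-3=11; pred: 9+1-1=9
Step 9: prey: 11+2-2=11; pred: 9+0-1=8
Step 10: prey: 11+2-2=11; pred: 8+0-1=7
Step 11: prey: 11+2-2=11; pred: 7+0-1=6
Step 12: prey: 11+2-1=12; pred: 6+0-1=5
Step 13: prey: 12+2-1=13; pred: 5+0-1=4
Step 14: prey: 13+2-1=14; pred: 4+0-0=4
Step 15: prey: 14+2-1=15; pred: 4+0-0=4
No extinction within 15 steps

Answer: 16 both-alive 15 4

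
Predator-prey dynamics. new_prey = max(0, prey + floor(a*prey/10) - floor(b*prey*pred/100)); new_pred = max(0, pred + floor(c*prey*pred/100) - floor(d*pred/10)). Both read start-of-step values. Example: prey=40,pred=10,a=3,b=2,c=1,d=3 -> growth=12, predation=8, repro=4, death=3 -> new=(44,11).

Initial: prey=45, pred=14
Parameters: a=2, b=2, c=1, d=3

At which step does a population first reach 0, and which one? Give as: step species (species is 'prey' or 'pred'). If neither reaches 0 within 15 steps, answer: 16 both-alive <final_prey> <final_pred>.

Step 1: prey: 45+9-12=42; pred: 14+6-4=16
Step 2: prey: 42+8-13=37; pred: 16+6-4=18
Step 3: prey: 37+7-13=31; pred: 18+6-5=19
Step 4: prey: 31+6-11=26; pred: 19+5-5=19
Step 5: prey: 26+5-9=22; pred: 19+4-5=18
Step 6: prey: 22+4-7=19; pred: 18+3-5=16
Step 7: prey: 19+3-6=16; pred: 16+3-4=15
Step 8: prey: 16+3-4=15; pred: 15+2-4=13
Step 9: prey: 15+3-3=15; pred: 13+1-3=11
Step 10: prey: 15+3-3=15; pred: 11+1-3=9
Step 11: prey: 15+3-2=16; pred: 9+1-2=8
Step 12: prey: 16+3-2=17; pred: 8+1-2=7
Step 13: prey: 17+3-2=18; pred: 7+1-2=6
Step 14: prey: 18+3-2=19; pred: 6+1-1=6
Step 15: prey: 19+3-2=20; pred: 6+1-1=6
No extinction within 15 steps

Answer: 16 both-alive 20 6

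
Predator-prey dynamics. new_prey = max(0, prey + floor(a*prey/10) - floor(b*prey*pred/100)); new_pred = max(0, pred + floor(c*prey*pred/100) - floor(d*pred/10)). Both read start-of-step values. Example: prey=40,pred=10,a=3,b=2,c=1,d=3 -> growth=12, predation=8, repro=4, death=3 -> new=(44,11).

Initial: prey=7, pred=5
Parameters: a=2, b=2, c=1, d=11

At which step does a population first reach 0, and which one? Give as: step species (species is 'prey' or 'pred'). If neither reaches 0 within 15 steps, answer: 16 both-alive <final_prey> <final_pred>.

Step 1: prey: 7+1-0=8; pred: 5+0-5=0
First extinction: pred at step 1

Answer: 1 pred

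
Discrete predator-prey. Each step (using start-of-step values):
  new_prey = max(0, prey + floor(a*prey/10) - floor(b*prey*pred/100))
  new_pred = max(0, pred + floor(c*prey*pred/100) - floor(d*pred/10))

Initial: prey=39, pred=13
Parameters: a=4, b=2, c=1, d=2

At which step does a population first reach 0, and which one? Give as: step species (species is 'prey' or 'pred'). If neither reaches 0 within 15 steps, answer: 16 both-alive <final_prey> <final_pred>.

Step 1: prey: 39+15-10=44; pred: 13+5-2=16
Step 2: prey: 44+17-14=47; pred: 16+7-3=20
Step 3: prey: 47+18-18=47; pred: 20+9-4=25
Step 4: prey: 47+18-23=42; pred: 25+11-5=31
Step 5: prey: 42+16-26=32; pred: 31+13-6=38
Step 6: prey: 32+12-24=20; pred: 38+12-7=43
Step 7: prey: 20+8-17=11; pred: 43+8-8=43
Step 8: prey: 11+4-9=6; pred: 43+4-8=39
Step 9: prey: 6+2-4=4; pred: 39+2-7=34
Step 10: prey: 4+1-2=3; pred: 34+1-6=29
Step 11: prey: 3+1-1=3; pred: 29+0-5=24
Step 12: prey: 3+1-1=3; pred: 24+0-4=20
Step 13: prey: 3+1-1=3; pred: 20+0-4=16
Step 14: prey: 3+1-0=4; pred: 16+0-3=13
Step 15: prey: 4+1-1=4; pred: 13+0-2=11
No extinction within 15 steps

Answer: 16 both-alive 4 11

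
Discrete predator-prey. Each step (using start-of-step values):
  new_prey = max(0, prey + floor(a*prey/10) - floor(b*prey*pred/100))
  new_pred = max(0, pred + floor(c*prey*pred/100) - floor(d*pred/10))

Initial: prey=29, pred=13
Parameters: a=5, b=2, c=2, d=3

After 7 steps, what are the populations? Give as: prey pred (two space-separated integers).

Answer: 0 51

Derivation:
Step 1: prey: 29+14-7=36; pred: 13+7-3=17
Step 2: prey: 36+18-12=42; pred: 17+12-5=24
Step 3: prey: 42+21-20=43; pred: 24+20-7=37
Step 4: prey: 43+21-31=33; pred: 37+31-11=57
Step 5: prey: 33+16-37=12; pred: 57+37-17=77
Step 6: prey: 12+6-18=0; pred: 77+18-23=72
Step 7: prey: 0+0-0=0; pred: 72+0-21=51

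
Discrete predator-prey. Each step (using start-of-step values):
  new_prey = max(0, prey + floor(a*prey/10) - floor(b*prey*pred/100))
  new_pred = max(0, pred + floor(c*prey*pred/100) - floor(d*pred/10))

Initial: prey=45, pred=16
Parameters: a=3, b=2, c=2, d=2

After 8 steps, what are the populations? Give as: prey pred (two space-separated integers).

Answer: 0 30

Derivation:
Step 1: prey: 45+13-14=44; pred: 16+14-3=27
Step 2: prey: 44+13-23=34; pred: 27+23-5=45
Step 3: prey: 34+10-30=14; pred: 45+30-9=66
Step 4: prey: 14+4-18=0; pred: 66+18-13=71
Step 5: prey: 0+0-0=0; pred: 71+0-14=57
Step 6: prey: 0+0-0=0; pred: 57+0-11=46
Step 7: prey: 0+0-0=0; pred: 46+0-9=37
Step 8: prey: 0+0-0=0; pred: 37+0-7=30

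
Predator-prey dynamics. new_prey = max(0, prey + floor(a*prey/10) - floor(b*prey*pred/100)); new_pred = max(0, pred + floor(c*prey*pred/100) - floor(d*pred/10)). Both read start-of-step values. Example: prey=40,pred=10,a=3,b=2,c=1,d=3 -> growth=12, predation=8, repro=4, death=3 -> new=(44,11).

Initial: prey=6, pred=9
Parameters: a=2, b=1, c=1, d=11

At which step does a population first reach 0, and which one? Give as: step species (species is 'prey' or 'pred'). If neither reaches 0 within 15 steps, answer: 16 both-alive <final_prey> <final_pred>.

Answer: 1 pred

Derivation:
Step 1: prey: 6+1-0=7; pred: 9+0-9=0
First extinction: pred at step 1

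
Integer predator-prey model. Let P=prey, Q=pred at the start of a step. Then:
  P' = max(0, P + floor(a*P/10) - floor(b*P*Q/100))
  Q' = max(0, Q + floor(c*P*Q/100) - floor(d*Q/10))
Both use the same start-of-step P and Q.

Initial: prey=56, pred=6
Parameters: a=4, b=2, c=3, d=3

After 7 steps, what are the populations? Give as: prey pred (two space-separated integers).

Step 1: prey: 56+22-6=72; pred: 6+10-1=15
Step 2: prey: 72+28-21=79; pred: 15+32-4=43
Step 3: prey: 79+31-67=43; pred: 43+101-12=132
Step 4: prey: 43+17-113=0; pred: 132+170-39=263
Step 5: prey: 0+0-0=0; pred: 263+0-78=185
Step 6: prey: 0+0-0=0; pred: 185+0-55=130
Step 7: prey: 0+0-0=0; pred: 130+0-39=91

Answer: 0 91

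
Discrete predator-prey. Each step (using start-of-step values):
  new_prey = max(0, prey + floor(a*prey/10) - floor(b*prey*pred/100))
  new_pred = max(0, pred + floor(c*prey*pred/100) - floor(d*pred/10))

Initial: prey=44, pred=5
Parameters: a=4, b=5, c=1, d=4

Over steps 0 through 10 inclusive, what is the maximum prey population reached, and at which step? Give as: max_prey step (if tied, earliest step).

Answer: 84 5

Derivation:
Step 1: prey: 44+17-11=50; pred: 5+2-2=5
Step 2: prey: 50+20-12=58; pred: 5+2-2=5
Step 3: prey: 58+23-14=67; pred: 5+2-2=5
Step 4: prey: 67+26-16=77; pred: 5+3-2=6
Step 5: prey: 77+30-23=84; pred: 6+4-2=8
Step 6: prey: 84+33-33=84; pred: 8+6-3=11
Step 7: prey: 84+33-46=71; pred: 11+9-4=16
Step 8: prey: 71+28-56=43; pred: 16+11-6=21
Step 9: prey: 43+17-45=15; pred: 21+9-8=22
Step 10: prey: 15+6-16=5; pred: 22+3-8=17
Max prey = 84 at step 5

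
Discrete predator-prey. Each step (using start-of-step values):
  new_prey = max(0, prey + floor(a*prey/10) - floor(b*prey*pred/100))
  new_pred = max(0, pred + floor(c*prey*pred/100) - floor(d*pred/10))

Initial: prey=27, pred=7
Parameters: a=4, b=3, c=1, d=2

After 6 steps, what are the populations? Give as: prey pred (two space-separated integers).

Step 1: prey: 27+10-5=32; pred: 7+1-1=7
Step 2: prey: 32+12-6=38; pred: 7+2-1=8
Step 3: prey: 38+15-9=44; pred: 8+3-1=10
Step 4: prey: 44+17-13=48; pred: 10+4-2=12
Step 5: prey: 48+19-17=50; pred: 12+5-2=15
Step 6: prey: 50+20-22=48; pred: 15+7-3=19

Answer: 48 19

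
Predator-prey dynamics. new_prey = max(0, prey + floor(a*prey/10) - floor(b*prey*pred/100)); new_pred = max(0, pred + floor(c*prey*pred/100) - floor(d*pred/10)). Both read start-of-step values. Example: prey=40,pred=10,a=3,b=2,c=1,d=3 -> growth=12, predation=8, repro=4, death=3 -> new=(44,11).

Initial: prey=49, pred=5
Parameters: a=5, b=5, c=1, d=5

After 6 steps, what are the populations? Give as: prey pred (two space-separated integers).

Answer: 80 23

Derivation:
Step 1: prey: 49+24-12=61; pred: 5+2-2=5
Step 2: prey: 61+30-15=76; pred: 5+3-2=6
Step 3: prey: 76+38-22=92; pred: 6+4-3=7
Step 4: prey: 92+46-32=106; pred: 7+6-3=10
Step 5: prey: 106+53-53=106; pred: 10+10-5=15
Step 6: prey: 106+53-79=80; pred: 15+15-7=23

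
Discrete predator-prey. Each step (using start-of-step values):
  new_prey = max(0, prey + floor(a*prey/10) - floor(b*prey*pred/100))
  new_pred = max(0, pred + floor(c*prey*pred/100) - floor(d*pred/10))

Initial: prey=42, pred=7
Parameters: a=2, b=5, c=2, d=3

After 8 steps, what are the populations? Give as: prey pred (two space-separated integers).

Step 1: prey: 42+8-14=36; pred: 7+5-2=10
Step 2: prey: 36+7-18=25; pred: 10+7-3=14
Step 3: prey: 25+5-17=13; pred: 14+7-4=17
Step 4: prey: 13+2-11=4; pred: 17+4-5=16
Step 5: prey: 4+0-3=1; pred: 16+1-4=13
Step 6: prey: 1+0-0=1; pred: 13+0-3=10
Step 7: prey: 1+0-0=1; pred: 10+0-3=7
Step 8: prey: 1+0-0=1; pred: 7+0-2=5

Answer: 1 5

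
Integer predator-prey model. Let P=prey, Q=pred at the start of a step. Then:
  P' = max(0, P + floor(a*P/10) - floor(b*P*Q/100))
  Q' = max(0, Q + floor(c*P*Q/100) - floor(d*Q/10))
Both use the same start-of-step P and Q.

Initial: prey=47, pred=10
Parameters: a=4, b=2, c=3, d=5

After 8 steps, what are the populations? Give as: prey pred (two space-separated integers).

Step 1: prey: 47+18-9=56; pred: 10+14-5=19
Step 2: prey: 56+22-21=57; pred: 19+31-9=41
Step 3: prey: 57+22-46=33; pred: 41+70-20=91
Step 4: prey: 33+13-60=0; pred: 91+90-45=136
Step 5: prey: 0+0-0=0; pred: 136+0-68=68
Step 6: prey: 0+0-0=0; pred: 68+0-34=34
Step 7: prey: 0+0-0=0; pred: 34+0-17=17
Step 8: prey: 0+0-0=0; pred: 17+0-8=9

Answer: 0 9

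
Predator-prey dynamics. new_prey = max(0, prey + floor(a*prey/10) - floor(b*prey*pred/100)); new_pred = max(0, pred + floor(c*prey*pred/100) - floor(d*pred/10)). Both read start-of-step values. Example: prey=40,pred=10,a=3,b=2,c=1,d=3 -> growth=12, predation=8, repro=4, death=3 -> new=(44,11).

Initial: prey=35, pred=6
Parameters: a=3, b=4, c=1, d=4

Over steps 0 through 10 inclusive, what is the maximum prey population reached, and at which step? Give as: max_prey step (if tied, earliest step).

Step 1: prey: 35+10-8=37; pred: 6+2-2=6
Step 2: prey: 37+11-8=40; pred: 6+2-2=6
Step 3: prey: 40+12-9=43; pred: 6+2-2=6
Step 4: prey: 43+12-10=45; pred: 6+2-2=6
Step 5: prey: 45+13-10=48; pred: 6+2-2=6
Step 6: prey: 48+14-11=51; pred: 6+2-2=6
Step 7: prey: 51+15-12=54; pred: 6+3-2=7
Step 8: prey: 54+16-15=55; pred: 7+3-2=8
Step 9: prey: 55+16-17=54; pred: 8+4-3=9
Step 10: prey: 54+16-19=51; pred: 9+4-3=10
Max prey = 55 at step 8

Answer: 55 8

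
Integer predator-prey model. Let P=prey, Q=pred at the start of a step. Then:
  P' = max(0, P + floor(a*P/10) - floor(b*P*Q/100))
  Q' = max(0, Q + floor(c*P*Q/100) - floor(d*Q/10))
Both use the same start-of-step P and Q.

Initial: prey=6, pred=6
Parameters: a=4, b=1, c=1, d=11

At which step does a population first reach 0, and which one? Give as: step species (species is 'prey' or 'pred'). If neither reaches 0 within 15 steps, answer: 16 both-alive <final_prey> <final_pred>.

Step 1: prey: 6+2-0=8; pred: 6+0-6=0
First extinction: pred at step 1

Answer: 1 pred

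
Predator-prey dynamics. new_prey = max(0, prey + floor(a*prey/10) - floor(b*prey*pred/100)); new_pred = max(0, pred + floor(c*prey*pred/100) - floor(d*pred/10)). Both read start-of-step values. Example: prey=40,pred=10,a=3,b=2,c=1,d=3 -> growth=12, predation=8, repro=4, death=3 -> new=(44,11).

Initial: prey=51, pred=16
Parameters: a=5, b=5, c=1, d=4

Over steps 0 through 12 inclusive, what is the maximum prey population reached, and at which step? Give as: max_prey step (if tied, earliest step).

Answer: 97 12

Derivation:
Step 1: prey: 51+25-40=36; pred: 16+8-6=18
Step 2: prey: 36+18-32=22; pred: 18+6-7=17
Step 3: prey: 22+11-18=15; pred: 17+3-6=14
Step 4: prey: 15+7-10=12; pred: 14+2-5=11
Step 5: prey: 12+6-6=12; pred: 11+1-4=8
Step 6: prey: 12+6-4=14; pred: 8+0-3=5
Step 7: prey: 14+7-3=18; pred: 5+0-2=3
Step 8: prey: 18+9-2=25; pred: 3+0-1=2
Step 9: prey: 25+12-2=35; pred: 2+0-0=2
Step 10: prey: 35+17-3=49; pred: 2+0-0=2
Step 11: prey: 49+24-4=69; pred: 2+0-0=2
Step 12: prey: 69+34-6=97; pred: 2+1-0=3
Max prey = 97 at step 12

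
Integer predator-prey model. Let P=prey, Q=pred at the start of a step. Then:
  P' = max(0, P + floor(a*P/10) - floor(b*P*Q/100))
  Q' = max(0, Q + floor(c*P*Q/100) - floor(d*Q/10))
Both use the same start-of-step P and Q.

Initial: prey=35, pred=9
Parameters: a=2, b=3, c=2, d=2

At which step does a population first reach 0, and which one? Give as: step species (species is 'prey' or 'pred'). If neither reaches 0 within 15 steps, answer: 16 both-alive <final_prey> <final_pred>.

Step 1: prey: 35+7-9=33; pred: 9+6-1=14
Step 2: prey: 33+6-13=26; pred: 14+9-2=21
Step 3: prey: 26+5-16=15; pred: 21+10-4=27
Step 4: prey: 15+3-12=6; pred: 27+8-5=30
Step 5: prey: 6+1-5=2; pred: 30+3-6=27
Step 6: prey: 2+0-1=1; pred: 27+1-5=23
Step 7: prey: 1+0-0=1; pred: 23+0-4=19
Step 8: prey: 1+0-0=1; pred: 19+0-3=16
Step 9: prey: 1+0-0=1; pred: 16+0-3=13
Step 10: prey: 1+0-0=1; pred: 13+0-2=11
Step 11: prey: 1+0-0=1; pred: 11+0-2=9
Step 12: prey: 1+0-0=1; pred: 9+0-1=8
Step 13: prey: 1+0-0=1; pred: 8+0-1=7
Step 14: prey: 1+0-0=1; pred: 7+0-1=6
Step 15: prey: 1+0-0=1; pred: 6+0-1=5
No extinction within 15 steps

Answer: 16 both-alive 1 5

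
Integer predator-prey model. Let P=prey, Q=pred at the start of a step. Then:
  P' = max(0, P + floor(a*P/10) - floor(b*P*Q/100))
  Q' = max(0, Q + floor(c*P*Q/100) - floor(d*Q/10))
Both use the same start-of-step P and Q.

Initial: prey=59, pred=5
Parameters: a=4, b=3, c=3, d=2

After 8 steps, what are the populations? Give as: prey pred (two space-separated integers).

Answer: 0 71

Derivation:
Step 1: prey: 59+23-8=74; pred: 5+8-1=12
Step 2: prey: 74+29-26=77; pred: 12+26-2=36
Step 3: prey: 77+30-83=24; pred: 36+83-7=112
Step 4: prey: 24+9-80=0; pred: 112+80-22=170
Step 5: prey: 0+0-0=0; pred: 170+0-34=136
Step 6: prey: 0+0-0=0; pred: 136+0-27=109
Step 7: prey: 0+0-0=0; pred: 109+0-21=88
Step 8: prey: 0+0-0=0; pred: 88+0-17=71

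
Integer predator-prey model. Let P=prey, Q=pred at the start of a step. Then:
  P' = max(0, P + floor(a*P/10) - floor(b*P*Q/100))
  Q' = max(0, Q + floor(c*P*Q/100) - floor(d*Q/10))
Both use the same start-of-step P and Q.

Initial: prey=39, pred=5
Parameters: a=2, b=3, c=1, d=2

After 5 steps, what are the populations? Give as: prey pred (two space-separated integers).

Step 1: prey: 39+7-5=41; pred: 5+1-1=5
Step 2: prey: 41+8-6=43; pred: 5+2-1=6
Step 3: prey: 43+8-7=44; pred: 6+2-1=7
Step 4: prey: 44+8-9=43; pred: 7+3-1=9
Step 5: prey: 43+8-11=40; pred: 9+3-1=11

Answer: 40 11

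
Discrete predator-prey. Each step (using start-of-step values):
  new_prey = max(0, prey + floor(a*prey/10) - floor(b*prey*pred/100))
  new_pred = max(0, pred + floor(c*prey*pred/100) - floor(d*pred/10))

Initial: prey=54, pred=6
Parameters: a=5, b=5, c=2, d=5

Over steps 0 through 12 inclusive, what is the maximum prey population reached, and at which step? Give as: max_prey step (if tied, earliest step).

Answer: 68 2

Derivation:
Step 1: prey: 54+27-16=65; pred: 6+6-3=9
Step 2: prey: 65+32-29=68; pred: 9+11-4=16
Step 3: prey: 68+34-54=48; pred: 16+21-8=29
Step 4: prey: 48+24-69=3; pred: 29+27-14=42
Step 5: prey: 3+1-6=0; pred: 42+2-21=23
Step 6: prey: 0+0-0=0; pred: 23+0-11=12
Step 7: prey: 0+0-0=0; pred: 12+0-6=6
Step 8: prey: 0+0-0=0; pred: 6+0-3=3
Step 9: prey: 0+0-0=0; pred: 3+0-1=2
Step 10: prey: 0+0-0=0; pred: 2+0-1=1
Step 11: prey: 0+0-0=0; pred: 1+0-0=1
Step 12: prey: 0+0-0=0; pred: 1+0-0=1
Max prey = 68 at step 2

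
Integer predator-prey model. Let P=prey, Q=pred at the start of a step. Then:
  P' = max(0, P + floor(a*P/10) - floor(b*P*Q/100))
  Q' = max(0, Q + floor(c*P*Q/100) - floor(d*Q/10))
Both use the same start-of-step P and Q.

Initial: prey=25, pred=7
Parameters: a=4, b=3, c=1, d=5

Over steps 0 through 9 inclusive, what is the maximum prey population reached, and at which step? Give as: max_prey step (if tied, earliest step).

Answer: 184 9

Derivation:
Step 1: prey: 25+10-5=30; pred: 7+1-3=5
Step 2: prey: 30+12-4=38; pred: 5+1-2=4
Step 3: prey: 38+15-4=49; pred: 4+1-2=3
Step 4: prey: 49+19-4=64; pred: 3+1-1=3
Step 5: prey: 64+25-5=84; pred: 3+1-1=3
Step 6: prey: 84+33-7=110; pred: 3+2-1=4
Step 7: prey: 110+44-13=141; pred: 4+4-2=6
Step 8: prey: 141+56-25=172; pred: 6+8-3=11
Step 9: prey: 172+68-56=184; pred: 11+18-5=24
Max prey = 184 at step 9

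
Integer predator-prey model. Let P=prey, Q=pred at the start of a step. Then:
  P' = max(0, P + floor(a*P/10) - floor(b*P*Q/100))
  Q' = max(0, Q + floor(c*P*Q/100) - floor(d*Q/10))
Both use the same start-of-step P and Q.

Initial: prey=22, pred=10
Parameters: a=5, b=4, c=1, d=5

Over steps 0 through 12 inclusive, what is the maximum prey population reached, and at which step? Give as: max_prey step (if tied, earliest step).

Answer: 179 9

Derivation:
Step 1: prey: 22+11-8=25; pred: 10+2-5=7
Step 2: prey: 25+12-7=30; pred: 7+1-3=5
Step 3: prey: 30+15-6=39; pred: 5+1-2=4
Step 4: prey: 39+19-6=52; pred: 4+1-2=3
Step 5: prey: 52+26-6=72; pred: 3+1-1=3
Step 6: prey: 72+36-8=100; pred: 3+2-1=4
Step 7: prey: 100+50-16=134; pred: 4+4-2=6
Step 8: prey: 134+67-32=169; pred: 6+8-3=11
Step 9: prey: 169+84-74=179; pred: 11+18-5=24
Step 10: prey: 179+89-171=97; pred: 24+42-12=54
Step 11: prey: 97+48-209=0; pred: 54+52-27=79
Step 12: prey: 0+0-0=0; pred: 79+0-39=40
Max prey = 179 at step 9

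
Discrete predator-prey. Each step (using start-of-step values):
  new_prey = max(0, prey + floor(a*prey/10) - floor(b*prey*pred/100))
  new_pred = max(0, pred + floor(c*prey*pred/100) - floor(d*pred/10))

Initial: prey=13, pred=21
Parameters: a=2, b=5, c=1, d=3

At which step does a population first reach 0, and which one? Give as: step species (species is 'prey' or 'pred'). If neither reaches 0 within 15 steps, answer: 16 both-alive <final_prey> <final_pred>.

Step 1: prey: 13+2-13=2; pred: 21+2-6=17
Step 2: prey: 2+0-1=1; pred: 17+0-5=12
Step 3: prey: 1+0-0=1; pred: 12+0-3=9
Step 4: prey: 1+0-0=1; pred: 9+0-2=7
Step 5: prey: 1+0-0=1; pred: 7+0-2=5
Step 6: prey: 1+0-0=1; pred: 5+0-1=4
Step 7: prey: 1+0-0=1; pred: 4+0-1=3
Step 8: prey: 1+0-0=1; pred: 3+0-0=3
Steps 9-15: state stable at prey=1, pred=3 (no change)
No extinction within 15 steps

Answer: 16 both-alive 1 3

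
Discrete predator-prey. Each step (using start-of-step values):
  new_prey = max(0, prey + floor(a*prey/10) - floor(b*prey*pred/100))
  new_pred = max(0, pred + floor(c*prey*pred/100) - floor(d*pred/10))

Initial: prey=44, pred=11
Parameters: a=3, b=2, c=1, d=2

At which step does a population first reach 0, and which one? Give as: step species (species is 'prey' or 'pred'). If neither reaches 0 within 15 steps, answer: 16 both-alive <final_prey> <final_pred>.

Answer: 16 both-alive 2 9

Derivation:
Step 1: prey: 44+13-9=48; pred: 11+4-2=13
Step 2: prey: 48+14-12=50; pred: 13+6-2=17
Step 3: prey: 50+15-17=48; pred: 17+8-3=22
Step 4: prey: 48+14-21=41; pred: 22+10-4=28
Step 5: prey: 41+12-22=31; pred: 28+11-5=34
Step 6: prey: 31+9-21=19; pred: 34+10-6=38
Step 7: prey: 19+5-14=10; pred: 38+7-7=38
Step 8: prey: 10+3-7=6; pred: 38+3-7=34
Step 9: prey: 6+1-4=3; pred: 34+2-6=30
Step 10: prey: 3+0-1=2; pred: 30+0-6=24
Step 11: prey: 2+0-0=2; pred: 24+0-4=20
Step 12: prey: 2+0-0=2; pred: 20+0-4=16
Step 13: prey: 2+0-0=2; pred: 16+0-3=13
Step 14: prey: 2+0-0=2; pred: 13+0-2=11
Step 15: prey: 2+0-0=2; pred: 11+0-2=9
No extinction within 15 steps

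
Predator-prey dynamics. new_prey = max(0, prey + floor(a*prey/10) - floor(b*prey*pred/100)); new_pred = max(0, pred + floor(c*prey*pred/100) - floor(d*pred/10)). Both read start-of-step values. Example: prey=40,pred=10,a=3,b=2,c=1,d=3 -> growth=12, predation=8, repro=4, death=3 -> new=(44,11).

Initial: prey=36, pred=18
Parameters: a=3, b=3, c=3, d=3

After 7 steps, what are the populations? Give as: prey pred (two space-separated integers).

Step 1: prey: 36+10-19=27; pred: 18+19-5=32
Step 2: prey: 27+8-25=10; pred: 32+25-9=48
Step 3: prey: 10+3-14=0; pred: 48+14-14=48
Step 4: prey: 0+0-0=0; pred: 48+0-14=34
Step 5: prey: 0+0-0=0; pred: 34+0-10=24
Step 6: prey: 0+0-0=0; pred: 24+0-7=17
Step 7: prey: 0+0-0=0; pred: 17+0-5=12

Answer: 0 12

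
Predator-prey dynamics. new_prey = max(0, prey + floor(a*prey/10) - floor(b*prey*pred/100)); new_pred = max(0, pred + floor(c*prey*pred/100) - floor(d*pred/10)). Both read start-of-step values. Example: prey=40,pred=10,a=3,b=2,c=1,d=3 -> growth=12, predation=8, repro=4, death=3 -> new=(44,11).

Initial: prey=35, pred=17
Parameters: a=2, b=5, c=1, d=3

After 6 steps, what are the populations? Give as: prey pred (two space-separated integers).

Answer: 1 4

Derivation:
Step 1: prey: 35+7-29=13; pred: 17+5-5=17
Step 2: prey: 13+2-11=4; pred: 17+2-5=14
Step 3: prey: 4+0-2=2; pred: 14+0-4=10
Step 4: prey: 2+0-1=1; pred: 10+0-3=7
Step 5: prey: 1+0-0=1; pred: 7+0-2=5
Step 6: prey: 1+0-0=1; pred: 5+0-1=4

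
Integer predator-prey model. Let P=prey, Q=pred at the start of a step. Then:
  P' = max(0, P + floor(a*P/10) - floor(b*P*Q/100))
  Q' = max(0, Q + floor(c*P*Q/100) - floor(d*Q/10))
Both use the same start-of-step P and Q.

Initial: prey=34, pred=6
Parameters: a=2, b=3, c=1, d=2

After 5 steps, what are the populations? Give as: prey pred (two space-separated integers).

Step 1: prey: 34+6-6=34; pred: 6+2-1=7
Step 2: prey: 34+6-7=33; pred: 7+2-1=8
Step 3: prey: 33+6-7=32; pred: 8+2-1=9
Step 4: prey: 32+6-8=30; pred: 9+2-1=10
Step 5: prey: 30+6-9=27; pred: 10+3-2=11

Answer: 27 11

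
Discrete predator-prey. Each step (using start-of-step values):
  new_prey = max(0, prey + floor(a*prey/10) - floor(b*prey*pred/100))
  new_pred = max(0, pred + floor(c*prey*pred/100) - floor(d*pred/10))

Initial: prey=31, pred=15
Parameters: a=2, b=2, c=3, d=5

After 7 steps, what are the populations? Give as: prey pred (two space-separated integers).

Step 1: prey: 31+6-9=28; pred: 15+13-7=21
Step 2: prey: 28+5-11=22; pred: 21+17-10=28
Step 3: prey: 22+4-12=14; pred: 28+18-14=32
Step 4: prey: 14+2-8=8; pred: 32+13-16=29
Step 5: prey: 8+1-4=5; pred: 29+6-14=21
Step 6: prey: 5+1-2=4; pred: 21+3-10=14
Step 7: prey: 4+0-1=3; pred: 14+1-7=8

Answer: 3 8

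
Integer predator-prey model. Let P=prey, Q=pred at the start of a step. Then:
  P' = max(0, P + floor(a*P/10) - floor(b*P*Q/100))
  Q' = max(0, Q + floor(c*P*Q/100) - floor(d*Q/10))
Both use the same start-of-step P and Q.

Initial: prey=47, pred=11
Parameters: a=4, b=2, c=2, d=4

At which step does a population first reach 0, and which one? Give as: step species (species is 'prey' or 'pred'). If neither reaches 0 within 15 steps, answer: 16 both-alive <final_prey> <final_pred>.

Step 1: prey: 47+18-10=55; pred: 11+10-4=17
Step 2: prey: 55+22-18=59; pred: 17+18-6=29
Step 3: prey: 59+23-34=48; pred: 29+34-11=52
Step 4: prey: 48+19-49=18; pred: 52+49-20=81
Step 5: prey: 18+7-29=0; pred: 81+29-32=78
First extinction: prey at step 5

Answer: 5 prey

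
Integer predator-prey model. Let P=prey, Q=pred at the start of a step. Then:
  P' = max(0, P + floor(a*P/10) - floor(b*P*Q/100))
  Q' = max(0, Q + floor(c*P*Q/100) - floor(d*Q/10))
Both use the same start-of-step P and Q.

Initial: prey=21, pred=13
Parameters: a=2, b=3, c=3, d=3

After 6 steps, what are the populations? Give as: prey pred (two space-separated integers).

Answer: 2 12

Derivation:
Step 1: prey: 21+4-8=17; pred: 13+8-3=18
Step 2: prey: 17+3-9=11; pred: 18+9-5=22
Step 3: prey: 11+2-7=6; pred: 22+7-6=23
Step 4: prey: 6+1-4=3; pred: 23+4-6=21
Step 5: prey: 3+0-1=2; pred: 21+1-6=16
Step 6: prey: 2+0-0=2; pred: 16+0-4=12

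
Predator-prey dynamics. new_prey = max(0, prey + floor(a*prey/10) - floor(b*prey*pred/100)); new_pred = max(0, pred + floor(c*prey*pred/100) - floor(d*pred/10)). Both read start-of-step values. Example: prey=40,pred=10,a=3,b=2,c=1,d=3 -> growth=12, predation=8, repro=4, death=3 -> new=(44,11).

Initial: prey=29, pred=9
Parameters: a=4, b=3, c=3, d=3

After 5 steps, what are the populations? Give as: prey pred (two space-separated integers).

Answer: 0 48

Derivation:
Step 1: prey: 29+11-7=33; pred: 9+7-2=14
Step 2: prey: 33+13-13=33; pred: 14+13-4=23
Step 3: prey: 33+13-22=24; pred: 23+22-6=39
Step 4: prey: 24+9-28=5; pred: 39+28-11=56
Step 5: prey: 5+2-8=0; pred: 56+8-16=48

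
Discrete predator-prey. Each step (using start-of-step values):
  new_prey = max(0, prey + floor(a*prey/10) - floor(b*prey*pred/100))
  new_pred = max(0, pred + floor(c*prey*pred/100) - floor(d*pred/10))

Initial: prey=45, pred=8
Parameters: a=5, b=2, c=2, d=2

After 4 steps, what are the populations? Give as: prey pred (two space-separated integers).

Answer: 16 141

Derivation:
Step 1: prey: 45+22-7=60; pred: 8+7-1=14
Step 2: prey: 60+30-16=74; pred: 14+16-2=28
Step 3: prey: 74+37-41=70; pred: 28+41-5=64
Step 4: prey: 70+35-89=16; pred: 64+89-12=141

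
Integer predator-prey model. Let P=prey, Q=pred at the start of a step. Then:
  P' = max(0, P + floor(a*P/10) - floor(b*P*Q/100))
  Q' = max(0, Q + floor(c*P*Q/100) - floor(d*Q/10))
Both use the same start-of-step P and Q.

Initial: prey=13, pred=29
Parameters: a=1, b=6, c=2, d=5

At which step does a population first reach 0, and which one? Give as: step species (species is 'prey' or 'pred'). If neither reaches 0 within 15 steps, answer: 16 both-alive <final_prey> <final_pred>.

Answer: 1 prey

Derivation:
Step 1: prey: 13+1-22=0; pred: 29+7-14=22
First extinction: prey at step 1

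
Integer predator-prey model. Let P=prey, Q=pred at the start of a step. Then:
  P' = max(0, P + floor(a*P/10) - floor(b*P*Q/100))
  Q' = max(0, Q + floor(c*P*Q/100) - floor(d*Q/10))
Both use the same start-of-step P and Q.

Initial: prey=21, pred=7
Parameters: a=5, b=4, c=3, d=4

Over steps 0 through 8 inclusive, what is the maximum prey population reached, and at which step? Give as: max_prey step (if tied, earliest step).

Answer: 30 2

Derivation:
Step 1: prey: 21+10-5=26; pred: 7+4-2=9
Step 2: prey: 26+13-9=30; pred: 9+7-3=13
Step 3: prey: 30+15-15=30; pred: 13+11-5=19
Step 4: prey: 30+15-22=23; pred: 19+17-7=29
Step 5: prey: 23+11-26=8; pred: 29+20-11=38
Step 6: prey: 8+4-12=0; pred: 38+9-15=32
Step 7: prey: 0+0-0=0; pred: 32+0-12=20
Step 8: prey: 0+0-0=0; pred: 20+0-8=12
Max prey = 30 at step 2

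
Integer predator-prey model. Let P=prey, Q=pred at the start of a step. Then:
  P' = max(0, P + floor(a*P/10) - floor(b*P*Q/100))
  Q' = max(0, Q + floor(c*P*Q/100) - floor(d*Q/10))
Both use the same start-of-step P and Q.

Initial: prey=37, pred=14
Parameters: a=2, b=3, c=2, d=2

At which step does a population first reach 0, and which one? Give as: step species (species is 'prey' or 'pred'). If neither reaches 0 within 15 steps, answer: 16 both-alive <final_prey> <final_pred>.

Answer: 16 both-alive 1 4

Derivation:
Step 1: prey: 37+7-15=29; pred: 14+10-2=22
Step 2: prey: 29+5-19=15; pred: 22+12-4=30
Step 3: prey: 15+3-13=5; pred: 30+9-6=33
Step 4: prey: 5+1-4=2; pred: 33+3-6=30
Step 5: prey: 2+0-1=1; pred: 30+1-6=25
Step 6: prey: 1+0-0=1; pred: 25+0-5=20
Step 7: prey: 1+0-0=1; pred: 20+0-4=16
Step 8: prey: 1+0-0=1; pred: 16+0-3=13
Step 9: prey: 1+0-0=1; pred: 13+0-2=11
Step 10: prey: 1+0-0=1; pred: 11+0-2=9
Step 11: prey: 1+0-0=1; pred: 9+0-1=8
Step 12: prey: 1+0-0=1; pred: 8+0-1=7
Step 13: prey: 1+0-0=1; pred: 7+0-1=6
Step 14: prey: 1+0-0=1; pred: 6+0-1=5
Step 15: prey: 1+0-0=1; pred: 5+0-1=4
No extinction within 15 steps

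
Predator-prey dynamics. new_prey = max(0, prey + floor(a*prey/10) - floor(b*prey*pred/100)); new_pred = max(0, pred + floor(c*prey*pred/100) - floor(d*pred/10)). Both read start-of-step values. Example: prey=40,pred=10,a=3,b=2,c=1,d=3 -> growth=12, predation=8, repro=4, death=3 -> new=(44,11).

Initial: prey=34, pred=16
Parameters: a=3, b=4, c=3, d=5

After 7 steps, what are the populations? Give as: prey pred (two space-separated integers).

Answer: 1 2

Derivation:
Step 1: prey: 34+10-21=23; pred: 16+16-8=24
Step 2: prey: 23+6-22=7; pred: 24+16-12=28
Step 3: prey: 7+2-7=2; pred: 28+5-14=19
Step 4: prey: 2+0-1=1; pred: 19+1-9=11
Step 5: prey: 1+0-0=1; pred: 11+0-5=6
Step 6: prey: 1+0-0=1; pred: 6+0-3=3
Step 7: prey: 1+0-0=1; pred: 3+0-1=2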